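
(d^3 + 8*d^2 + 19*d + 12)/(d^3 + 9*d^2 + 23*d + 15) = (d + 4)/(d + 5)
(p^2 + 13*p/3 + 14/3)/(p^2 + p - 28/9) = 3*(p + 2)/(3*p - 4)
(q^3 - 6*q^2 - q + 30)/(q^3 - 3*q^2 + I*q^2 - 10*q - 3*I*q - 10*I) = (q - 3)/(q + I)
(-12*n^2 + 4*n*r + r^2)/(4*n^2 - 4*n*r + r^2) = (6*n + r)/(-2*n + r)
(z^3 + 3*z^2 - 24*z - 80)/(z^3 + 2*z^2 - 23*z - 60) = (z + 4)/(z + 3)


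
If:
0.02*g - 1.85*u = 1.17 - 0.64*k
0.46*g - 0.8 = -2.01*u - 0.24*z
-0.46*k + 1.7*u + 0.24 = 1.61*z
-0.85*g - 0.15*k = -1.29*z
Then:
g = -1.01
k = 3.76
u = 0.66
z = -0.23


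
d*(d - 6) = d^2 - 6*d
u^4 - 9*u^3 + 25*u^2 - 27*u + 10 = (u - 5)*(u - 2)*(u - 1)^2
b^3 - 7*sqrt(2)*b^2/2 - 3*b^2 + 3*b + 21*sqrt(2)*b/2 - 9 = (b - 3)*(b - 3*sqrt(2))*(b - sqrt(2)/2)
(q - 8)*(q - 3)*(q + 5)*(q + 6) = q^4 - 67*q^2 - 66*q + 720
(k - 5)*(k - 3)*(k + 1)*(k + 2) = k^4 - 5*k^3 - 7*k^2 + 29*k + 30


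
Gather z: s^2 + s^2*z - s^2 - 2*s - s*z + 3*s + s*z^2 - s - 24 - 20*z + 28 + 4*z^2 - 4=z^2*(s + 4) + z*(s^2 - s - 20)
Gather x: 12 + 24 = 36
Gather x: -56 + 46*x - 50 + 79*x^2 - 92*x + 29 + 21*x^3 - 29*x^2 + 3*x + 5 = 21*x^3 + 50*x^2 - 43*x - 72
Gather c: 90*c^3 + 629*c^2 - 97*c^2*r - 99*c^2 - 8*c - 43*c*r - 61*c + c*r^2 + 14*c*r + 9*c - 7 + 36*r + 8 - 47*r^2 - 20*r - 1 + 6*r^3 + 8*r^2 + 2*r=90*c^3 + c^2*(530 - 97*r) + c*(r^2 - 29*r - 60) + 6*r^3 - 39*r^2 + 18*r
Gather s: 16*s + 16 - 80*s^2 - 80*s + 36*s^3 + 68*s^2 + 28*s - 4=36*s^3 - 12*s^2 - 36*s + 12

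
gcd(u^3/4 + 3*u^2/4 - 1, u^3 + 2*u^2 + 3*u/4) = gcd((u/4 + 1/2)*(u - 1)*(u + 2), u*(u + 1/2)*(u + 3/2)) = 1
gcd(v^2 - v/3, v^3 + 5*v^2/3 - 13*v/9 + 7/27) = v - 1/3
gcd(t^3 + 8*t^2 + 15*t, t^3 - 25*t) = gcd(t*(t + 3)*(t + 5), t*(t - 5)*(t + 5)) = t^2 + 5*t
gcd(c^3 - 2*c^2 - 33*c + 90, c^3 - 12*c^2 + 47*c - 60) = c^2 - 8*c + 15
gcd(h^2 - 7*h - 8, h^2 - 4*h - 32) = h - 8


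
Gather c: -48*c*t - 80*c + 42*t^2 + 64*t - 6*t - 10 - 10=c*(-48*t - 80) + 42*t^2 + 58*t - 20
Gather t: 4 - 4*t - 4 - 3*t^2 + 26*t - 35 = -3*t^2 + 22*t - 35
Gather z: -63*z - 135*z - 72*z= -270*z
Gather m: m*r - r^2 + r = m*r - r^2 + r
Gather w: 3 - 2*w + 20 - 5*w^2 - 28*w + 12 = -5*w^2 - 30*w + 35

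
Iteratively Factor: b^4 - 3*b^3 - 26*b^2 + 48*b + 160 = (b + 4)*(b^3 - 7*b^2 + 2*b + 40) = (b + 2)*(b + 4)*(b^2 - 9*b + 20) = (b - 4)*(b + 2)*(b + 4)*(b - 5)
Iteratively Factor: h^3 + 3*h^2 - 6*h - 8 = (h + 4)*(h^2 - h - 2) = (h + 1)*(h + 4)*(h - 2)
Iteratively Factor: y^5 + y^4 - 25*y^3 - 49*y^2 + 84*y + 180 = (y + 2)*(y^4 - y^3 - 23*y^2 - 3*y + 90) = (y + 2)*(y + 3)*(y^3 - 4*y^2 - 11*y + 30) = (y - 5)*(y + 2)*(y + 3)*(y^2 + y - 6) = (y - 5)*(y + 2)*(y + 3)^2*(y - 2)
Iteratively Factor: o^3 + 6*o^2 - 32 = (o + 4)*(o^2 + 2*o - 8) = (o - 2)*(o + 4)*(o + 4)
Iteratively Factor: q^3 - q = (q + 1)*(q^2 - q) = q*(q + 1)*(q - 1)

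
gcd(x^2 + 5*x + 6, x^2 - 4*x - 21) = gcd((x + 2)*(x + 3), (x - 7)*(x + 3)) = x + 3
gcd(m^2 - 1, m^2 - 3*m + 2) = m - 1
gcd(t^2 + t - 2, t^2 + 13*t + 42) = 1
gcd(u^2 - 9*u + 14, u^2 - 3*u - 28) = u - 7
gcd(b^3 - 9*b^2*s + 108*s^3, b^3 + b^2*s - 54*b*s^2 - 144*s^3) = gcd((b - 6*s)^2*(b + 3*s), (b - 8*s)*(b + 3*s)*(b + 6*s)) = b + 3*s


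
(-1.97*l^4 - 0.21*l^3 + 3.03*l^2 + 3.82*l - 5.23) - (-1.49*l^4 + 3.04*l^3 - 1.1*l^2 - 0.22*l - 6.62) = -0.48*l^4 - 3.25*l^3 + 4.13*l^2 + 4.04*l + 1.39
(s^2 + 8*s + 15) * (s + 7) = s^3 + 15*s^2 + 71*s + 105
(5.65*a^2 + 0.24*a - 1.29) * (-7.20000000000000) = -40.68*a^2 - 1.728*a + 9.288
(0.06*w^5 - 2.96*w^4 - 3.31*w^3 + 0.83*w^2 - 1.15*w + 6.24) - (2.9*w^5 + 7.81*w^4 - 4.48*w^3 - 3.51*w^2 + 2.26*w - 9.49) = -2.84*w^5 - 10.77*w^4 + 1.17*w^3 + 4.34*w^2 - 3.41*w + 15.73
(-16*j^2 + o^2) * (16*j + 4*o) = -256*j^3 - 64*j^2*o + 16*j*o^2 + 4*o^3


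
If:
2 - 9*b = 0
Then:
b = 2/9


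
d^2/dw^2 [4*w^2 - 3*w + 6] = 8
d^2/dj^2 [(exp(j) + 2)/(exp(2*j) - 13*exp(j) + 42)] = (exp(4*j) + 21*exp(3*j) - 330*exp(2*j) + 548*exp(j) + 2856)*exp(j)/(exp(6*j) - 39*exp(5*j) + 633*exp(4*j) - 5473*exp(3*j) + 26586*exp(2*j) - 68796*exp(j) + 74088)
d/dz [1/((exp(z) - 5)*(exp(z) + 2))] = (3 - 2*exp(z))*exp(z)/(exp(4*z) - 6*exp(3*z) - 11*exp(2*z) + 60*exp(z) + 100)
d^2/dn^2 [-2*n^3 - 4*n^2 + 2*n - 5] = -12*n - 8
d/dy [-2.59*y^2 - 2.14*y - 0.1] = -5.18*y - 2.14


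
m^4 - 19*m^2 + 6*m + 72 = (m - 3)^2*(m + 2)*(m + 4)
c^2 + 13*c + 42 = (c + 6)*(c + 7)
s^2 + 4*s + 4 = (s + 2)^2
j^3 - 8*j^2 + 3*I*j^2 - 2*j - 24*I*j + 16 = (j - 8)*(j + I)*(j + 2*I)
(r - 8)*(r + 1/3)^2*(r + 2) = r^4 - 16*r^3/3 - 179*r^2/9 - 34*r/3 - 16/9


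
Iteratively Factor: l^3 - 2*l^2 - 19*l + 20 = (l + 4)*(l^2 - 6*l + 5) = (l - 5)*(l + 4)*(l - 1)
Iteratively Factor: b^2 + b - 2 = (b - 1)*(b + 2)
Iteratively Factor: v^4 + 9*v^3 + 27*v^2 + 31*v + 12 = (v + 3)*(v^3 + 6*v^2 + 9*v + 4) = (v + 1)*(v + 3)*(v^2 + 5*v + 4) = (v + 1)^2*(v + 3)*(v + 4)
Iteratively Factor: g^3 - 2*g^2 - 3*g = (g - 3)*(g^2 + g) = (g - 3)*(g + 1)*(g)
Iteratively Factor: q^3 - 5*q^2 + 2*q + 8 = (q + 1)*(q^2 - 6*q + 8) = (q - 2)*(q + 1)*(q - 4)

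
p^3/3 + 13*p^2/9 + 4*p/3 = p*(p/3 + 1)*(p + 4/3)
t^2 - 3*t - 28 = (t - 7)*(t + 4)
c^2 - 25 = (c - 5)*(c + 5)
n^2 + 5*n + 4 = (n + 1)*(n + 4)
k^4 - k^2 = k^2*(k - 1)*(k + 1)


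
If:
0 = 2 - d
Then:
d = 2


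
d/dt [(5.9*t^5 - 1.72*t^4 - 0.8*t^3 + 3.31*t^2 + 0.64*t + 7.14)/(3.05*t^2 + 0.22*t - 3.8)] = (53.985*t^6 - 5.3*t^5 - 115.6752*t^4 + 25.792*t^3 + 7.8962*t^2 - 68.71*t - 4.0028)/(9.3025*t^4 + 1.342*t^3 - 23.1316*t^2 - 1.672*t + 14.44)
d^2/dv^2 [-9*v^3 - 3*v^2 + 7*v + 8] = -54*v - 6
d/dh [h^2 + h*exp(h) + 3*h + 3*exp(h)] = h*exp(h) + 2*h + 4*exp(h) + 3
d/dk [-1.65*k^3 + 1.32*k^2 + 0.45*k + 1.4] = -4.95*k^2 + 2.64*k + 0.45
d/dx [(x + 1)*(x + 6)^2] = (x + 6)*(3*x + 8)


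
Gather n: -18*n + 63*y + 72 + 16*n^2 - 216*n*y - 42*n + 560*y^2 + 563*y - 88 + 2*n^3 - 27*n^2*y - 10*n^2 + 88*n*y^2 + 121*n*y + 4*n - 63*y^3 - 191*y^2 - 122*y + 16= 2*n^3 + n^2*(6 - 27*y) + n*(88*y^2 - 95*y - 56) - 63*y^3 + 369*y^2 + 504*y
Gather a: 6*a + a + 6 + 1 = 7*a + 7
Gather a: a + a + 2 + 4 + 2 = 2*a + 8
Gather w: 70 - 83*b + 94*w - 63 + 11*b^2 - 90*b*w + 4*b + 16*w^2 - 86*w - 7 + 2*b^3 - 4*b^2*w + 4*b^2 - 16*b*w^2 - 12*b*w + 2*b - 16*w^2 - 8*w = 2*b^3 + 15*b^2 - 16*b*w^2 - 77*b + w*(-4*b^2 - 102*b)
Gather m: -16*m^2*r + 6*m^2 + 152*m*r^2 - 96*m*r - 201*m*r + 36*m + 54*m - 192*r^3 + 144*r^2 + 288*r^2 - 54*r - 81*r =m^2*(6 - 16*r) + m*(152*r^2 - 297*r + 90) - 192*r^3 + 432*r^2 - 135*r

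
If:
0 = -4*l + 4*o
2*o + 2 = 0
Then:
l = -1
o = -1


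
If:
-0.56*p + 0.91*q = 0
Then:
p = 1.625*q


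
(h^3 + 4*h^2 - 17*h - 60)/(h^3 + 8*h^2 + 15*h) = (h - 4)/h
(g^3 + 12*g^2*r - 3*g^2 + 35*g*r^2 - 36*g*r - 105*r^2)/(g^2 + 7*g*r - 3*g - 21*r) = g + 5*r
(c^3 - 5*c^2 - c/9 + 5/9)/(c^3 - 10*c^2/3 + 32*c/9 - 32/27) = 3*(9*c^3 - 45*c^2 - c + 5)/(27*c^3 - 90*c^2 + 96*c - 32)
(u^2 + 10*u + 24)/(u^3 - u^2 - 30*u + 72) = (u + 4)/(u^2 - 7*u + 12)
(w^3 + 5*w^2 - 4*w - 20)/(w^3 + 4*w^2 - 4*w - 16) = (w + 5)/(w + 4)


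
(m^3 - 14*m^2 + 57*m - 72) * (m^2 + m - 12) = m^5 - 13*m^4 + 31*m^3 + 153*m^2 - 756*m + 864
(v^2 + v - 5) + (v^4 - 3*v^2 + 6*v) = v^4 - 2*v^2 + 7*v - 5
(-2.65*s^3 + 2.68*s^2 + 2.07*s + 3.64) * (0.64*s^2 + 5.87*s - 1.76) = -1.696*s^5 - 13.8403*s^4 + 21.7204*s^3 + 9.7637*s^2 + 17.7236*s - 6.4064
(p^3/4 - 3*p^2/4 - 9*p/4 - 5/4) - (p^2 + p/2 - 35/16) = p^3/4 - 7*p^2/4 - 11*p/4 + 15/16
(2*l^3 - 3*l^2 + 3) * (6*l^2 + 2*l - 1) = 12*l^5 - 14*l^4 - 8*l^3 + 21*l^2 + 6*l - 3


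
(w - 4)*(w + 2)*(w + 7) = w^3 + 5*w^2 - 22*w - 56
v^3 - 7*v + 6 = (v - 2)*(v - 1)*(v + 3)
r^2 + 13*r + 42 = (r + 6)*(r + 7)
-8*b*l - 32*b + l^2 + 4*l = (-8*b + l)*(l + 4)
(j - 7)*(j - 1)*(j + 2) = j^3 - 6*j^2 - 9*j + 14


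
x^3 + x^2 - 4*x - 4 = (x - 2)*(x + 1)*(x + 2)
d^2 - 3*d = d*(d - 3)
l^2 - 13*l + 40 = (l - 8)*(l - 5)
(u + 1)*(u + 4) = u^2 + 5*u + 4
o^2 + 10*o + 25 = (o + 5)^2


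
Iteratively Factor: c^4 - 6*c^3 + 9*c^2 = (c)*(c^3 - 6*c^2 + 9*c) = c^2*(c^2 - 6*c + 9) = c^2*(c - 3)*(c - 3)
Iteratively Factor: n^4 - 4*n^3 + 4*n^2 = (n)*(n^3 - 4*n^2 + 4*n) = n^2*(n^2 - 4*n + 4) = n^2*(n - 2)*(n - 2)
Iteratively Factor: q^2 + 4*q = (q + 4)*(q)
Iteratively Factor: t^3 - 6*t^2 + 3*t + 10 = (t - 5)*(t^2 - t - 2) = (t - 5)*(t + 1)*(t - 2)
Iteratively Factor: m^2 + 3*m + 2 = (m + 2)*(m + 1)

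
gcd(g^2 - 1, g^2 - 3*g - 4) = g + 1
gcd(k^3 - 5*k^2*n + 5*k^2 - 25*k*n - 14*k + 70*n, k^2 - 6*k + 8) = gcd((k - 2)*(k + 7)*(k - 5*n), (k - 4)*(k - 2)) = k - 2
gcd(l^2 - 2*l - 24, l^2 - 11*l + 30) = l - 6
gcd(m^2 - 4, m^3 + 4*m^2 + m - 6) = m + 2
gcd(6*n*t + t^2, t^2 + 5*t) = t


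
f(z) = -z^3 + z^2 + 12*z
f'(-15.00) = -693.00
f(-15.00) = 3420.00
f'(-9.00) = -249.00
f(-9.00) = 702.00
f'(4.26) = -33.92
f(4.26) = -8.04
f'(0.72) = 11.88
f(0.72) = 8.79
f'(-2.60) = -13.48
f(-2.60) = -6.86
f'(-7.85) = -188.57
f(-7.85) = 451.16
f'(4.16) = -31.60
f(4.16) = -4.77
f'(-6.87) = -143.33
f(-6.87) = 289.00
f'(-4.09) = -46.36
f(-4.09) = 36.07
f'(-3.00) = -21.00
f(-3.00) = 0.00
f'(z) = -3*z^2 + 2*z + 12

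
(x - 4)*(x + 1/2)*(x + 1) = x^3 - 5*x^2/2 - 11*x/2 - 2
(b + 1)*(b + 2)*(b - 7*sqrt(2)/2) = b^3 - 7*sqrt(2)*b^2/2 + 3*b^2 - 21*sqrt(2)*b/2 + 2*b - 7*sqrt(2)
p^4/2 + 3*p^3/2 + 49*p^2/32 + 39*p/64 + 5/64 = (p/2 + 1/4)*(p + 1/4)*(p + 1)*(p + 5/4)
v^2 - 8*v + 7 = (v - 7)*(v - 1)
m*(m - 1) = m^2 - m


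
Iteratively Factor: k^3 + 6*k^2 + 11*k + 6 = (k + 1)*(k^2 + 5*k + 6) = (k + 1)*(k + 3)*(k + 2)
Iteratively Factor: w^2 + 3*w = (w + 3)*(w)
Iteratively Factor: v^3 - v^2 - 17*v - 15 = (v + 1)*(v^2 - 2*v - 15) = (v + 1)*(v + 3)*(v - 5)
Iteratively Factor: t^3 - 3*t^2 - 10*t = (t)*(t^2 - 3*t - 10) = t*(t + 2)*(t - 5)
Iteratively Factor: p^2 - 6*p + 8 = (p - 4)*(p - 2)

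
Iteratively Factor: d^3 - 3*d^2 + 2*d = (d - 1)*(d^2 - 2*d) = d*(d - 1)*(d - 2)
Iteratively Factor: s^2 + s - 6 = (s - 2)*(s + 3)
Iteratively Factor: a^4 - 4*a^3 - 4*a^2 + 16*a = (a - 4)*(a^3 - 4*a) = a*(a - 4)*(a^2 - 4) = a*(a - 4)*(a + 2)*(a - 2)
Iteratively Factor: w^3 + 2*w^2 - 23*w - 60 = (w + 3)*(w^2 - w - 20) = (w - 5)*(w + 3)*(w + 4)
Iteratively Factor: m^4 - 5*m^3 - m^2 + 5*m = (m - 5)*(m^3 - m) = m*(m - 5)*(m^2 - 1) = m*(m - 5)*(m - 1)*(m + 1)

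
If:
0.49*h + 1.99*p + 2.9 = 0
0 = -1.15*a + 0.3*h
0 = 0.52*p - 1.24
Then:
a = -4.07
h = -15.60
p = 2.38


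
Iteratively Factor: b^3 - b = (b)*(b^2 - 1) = b*(b + 1)*(b - 1)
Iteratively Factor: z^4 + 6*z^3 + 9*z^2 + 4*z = (z + 1)*(z^3 + 5*z^2 + 4*z) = z*(z + 1)*(z^2 + 5*z + 4) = z*(z + 1)^2*(z + 4)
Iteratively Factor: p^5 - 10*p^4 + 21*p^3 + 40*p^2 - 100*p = (p)*(p^4 - 10*p^3 + 21*p^2 + 40*p - 100) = p*(p + 2)*(p^3 - 12*p^2 + 45*p - 50) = p*(p - 5)*(p + 2)*(p^2 - 7*p + 10) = p*(p - 5)*(p - 2)*(p + 2)*(p - 5)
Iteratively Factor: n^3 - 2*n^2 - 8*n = (n - 4)*(n^2 + 2*n) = n*(n - 4)*(n + 2)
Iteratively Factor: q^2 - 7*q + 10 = (q - 2)*(q - 5)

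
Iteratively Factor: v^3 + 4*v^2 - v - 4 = (v + 1)*(v^2 + 3*v - 4) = (v + 1)*(v + 4)*(v - 1)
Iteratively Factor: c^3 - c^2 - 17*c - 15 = (c + 3)*(c^2 - 4*c - 5) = (c - 5)*(c + 3)*(c + 1)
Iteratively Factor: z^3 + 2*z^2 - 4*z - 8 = (z + 2)*(z^2 - 4) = (z + 2)^2*(z - 2)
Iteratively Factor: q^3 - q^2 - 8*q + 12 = (q + 3)*(q^2 - 4*q + 4) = (q - 2)*(q + 3)*(q - 2)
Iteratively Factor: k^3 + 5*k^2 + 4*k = (k + 1)*(k^2 + 4*k) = k*(k + 1)*(k + 4)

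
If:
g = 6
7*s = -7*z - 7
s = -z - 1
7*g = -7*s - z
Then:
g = 6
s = -41/6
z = 35/6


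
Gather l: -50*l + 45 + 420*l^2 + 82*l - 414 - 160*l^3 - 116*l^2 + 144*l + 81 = -160*l^3 + 304*l^2 + 176*l - 288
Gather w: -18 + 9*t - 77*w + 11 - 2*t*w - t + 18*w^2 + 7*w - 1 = 8*t + 18*w^2 + w*(-2*t - 70) - 8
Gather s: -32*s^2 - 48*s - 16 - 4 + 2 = -32*s^2 - 48*s - 18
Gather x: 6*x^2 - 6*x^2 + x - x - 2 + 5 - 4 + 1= 0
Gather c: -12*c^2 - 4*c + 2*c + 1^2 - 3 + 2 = -12*c^2 - 2*c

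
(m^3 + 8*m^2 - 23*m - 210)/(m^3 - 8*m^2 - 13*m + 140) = (m^2 + 13*m + 42)/(m^2 - 3*m - 28)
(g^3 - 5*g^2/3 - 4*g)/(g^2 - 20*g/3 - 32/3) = g*(g - 3)/(g - 8)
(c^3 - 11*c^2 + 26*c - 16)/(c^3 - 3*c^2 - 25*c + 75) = (c^3 - 11*c^2 + 26*c - 16)/(c^3 - 3*c^2 - 25*c + 75)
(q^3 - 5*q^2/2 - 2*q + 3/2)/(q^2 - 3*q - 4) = (2*q^2 - 7*q + 3)/(2*(q - 4))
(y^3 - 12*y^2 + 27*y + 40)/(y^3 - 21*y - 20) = (y - 8)/(y + 4)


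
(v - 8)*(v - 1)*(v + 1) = v^3 - 8*v^2 - v + 8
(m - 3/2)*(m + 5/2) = m^2 + m - 15/4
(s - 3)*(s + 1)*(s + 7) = s^3 + 5*s^2 - 17*s - 21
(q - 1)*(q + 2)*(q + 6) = q^3 + 7*q^2 + 4*q - 12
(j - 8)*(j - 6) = j^2 - 14*j + 48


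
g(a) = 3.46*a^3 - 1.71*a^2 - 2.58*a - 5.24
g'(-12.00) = 1533.18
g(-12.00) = -6199.40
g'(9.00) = 807.42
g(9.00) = 2355.37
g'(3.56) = 116.80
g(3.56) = 120.01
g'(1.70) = 21.60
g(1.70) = 2.43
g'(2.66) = 61.77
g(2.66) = 40.92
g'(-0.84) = 7.62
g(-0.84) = -6.33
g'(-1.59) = 29.10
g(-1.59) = -19.37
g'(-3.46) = 133.52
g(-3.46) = -160.10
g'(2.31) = 44.91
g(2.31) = 22.32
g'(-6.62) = 474.96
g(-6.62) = -1066.91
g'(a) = 10.38*a^2 - 3.42*a - 2.58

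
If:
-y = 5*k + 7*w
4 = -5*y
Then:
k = 4/25 - 7*w/5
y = -4/5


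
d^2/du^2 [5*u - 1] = 0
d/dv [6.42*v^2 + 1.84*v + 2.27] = 12.84*v + 1.84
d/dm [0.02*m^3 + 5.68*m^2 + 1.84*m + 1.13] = 0.06*m^2 + 11.36*m + 1.84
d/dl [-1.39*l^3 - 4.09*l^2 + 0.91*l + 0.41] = -4.17*l^2 - 8.18*l + 0.91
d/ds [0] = 0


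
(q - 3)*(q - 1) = q^2 - 4*q + 3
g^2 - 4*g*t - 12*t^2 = (g - 6*t)*(g + 2*t)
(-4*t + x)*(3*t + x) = -12*t^2 - t*x + x^2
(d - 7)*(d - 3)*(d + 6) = d^3 - 4*d^2 - 39*d + 126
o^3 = o^3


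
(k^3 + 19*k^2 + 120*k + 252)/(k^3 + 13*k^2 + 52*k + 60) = (k^2 + 13*k + 42)/(k^2 + 7*k + 10)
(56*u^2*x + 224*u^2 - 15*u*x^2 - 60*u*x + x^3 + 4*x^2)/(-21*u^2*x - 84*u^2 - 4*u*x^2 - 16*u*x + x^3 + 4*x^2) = (-8*u + x)/(3*u + x)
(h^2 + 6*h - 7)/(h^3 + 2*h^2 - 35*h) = (h - 1)/(h*(h - 5))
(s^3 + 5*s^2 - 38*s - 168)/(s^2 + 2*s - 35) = (s^2 - 2*s - 24)/(s - 5)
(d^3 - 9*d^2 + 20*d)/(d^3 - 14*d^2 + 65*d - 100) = d/(d - 5)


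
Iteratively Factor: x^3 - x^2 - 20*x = (x + 4)*(x^2 - 5*x) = x*(x + 4)*(x - 5)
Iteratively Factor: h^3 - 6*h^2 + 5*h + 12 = (h + 1)*(h^2 - 7*h + 12) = (h - 4)*(h + 1)*(h - 3)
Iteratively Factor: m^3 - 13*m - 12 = (m - 4)*(m^2 + 4*m + 3) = (m - 4)*(m + 3)*(m + 1)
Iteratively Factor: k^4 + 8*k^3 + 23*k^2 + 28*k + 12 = (k + 2)*(k^3 + 6*k^2 + 11*k + 6) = (k + 1)*(k + 2)*(k^2 + 5*k + 6) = (k + 1)*(k + 2)*(k + 3)*(k + 2)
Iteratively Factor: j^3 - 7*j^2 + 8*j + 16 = (j + 1)*(j^2 - 8*j + 16) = (j - 4)*(j + 1)*(j - 4)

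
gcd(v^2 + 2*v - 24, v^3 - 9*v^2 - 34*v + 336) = v + 6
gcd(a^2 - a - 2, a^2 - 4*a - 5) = a + 1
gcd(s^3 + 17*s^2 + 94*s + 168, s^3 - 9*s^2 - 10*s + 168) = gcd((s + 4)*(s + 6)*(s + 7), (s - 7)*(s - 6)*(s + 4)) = s + 4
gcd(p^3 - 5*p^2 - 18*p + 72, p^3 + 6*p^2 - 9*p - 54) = p - 3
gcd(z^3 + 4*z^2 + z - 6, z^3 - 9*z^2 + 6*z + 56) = z + 2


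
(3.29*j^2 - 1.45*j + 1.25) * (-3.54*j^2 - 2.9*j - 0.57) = -11.6466*j^4 - 4.408*j^3 - 2.0953*j^2 - 2.7985*j - 0.7125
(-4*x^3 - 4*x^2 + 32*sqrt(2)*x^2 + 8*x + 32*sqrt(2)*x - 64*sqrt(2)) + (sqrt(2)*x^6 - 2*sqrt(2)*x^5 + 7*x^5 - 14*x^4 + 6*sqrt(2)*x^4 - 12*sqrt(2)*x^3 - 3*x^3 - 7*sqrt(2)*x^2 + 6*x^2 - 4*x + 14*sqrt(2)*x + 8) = sqrt(2)*x^6 - 2*sqrt(2)*x^5 + 7*x^5 - 14*x^4 + 6*sqrt(2)*x^4 - 12*sqrt(2)*x^3 - 7*x^3 + 2*x^2 + 25*sqrt(2)*x^2 + 4*x + 46*sqrt(2)*x - 64*sqrt(2) + 8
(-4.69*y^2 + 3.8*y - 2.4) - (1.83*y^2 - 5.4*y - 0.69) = -6.52*y^2 + 9.2*y - 1.71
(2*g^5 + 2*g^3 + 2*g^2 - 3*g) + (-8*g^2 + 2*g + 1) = 2*g^5 + 2*g^3 - 6*g^2 - g + 1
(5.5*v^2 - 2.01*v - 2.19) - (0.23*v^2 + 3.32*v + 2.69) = 5.27*v^2 - 5.33*v - 4.88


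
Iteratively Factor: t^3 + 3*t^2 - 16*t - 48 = (t + 3)*(t^2 - 16) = (t - 4)*(t + 3)*(t + 4)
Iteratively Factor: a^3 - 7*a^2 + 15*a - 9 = (a - 3)*(a^2 - 4*a + 3) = (a - 3)*(a - 1)*(a - 3)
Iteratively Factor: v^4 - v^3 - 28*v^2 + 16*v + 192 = (v + 4)*(v^3 - 5*v^2 - 8*v + 48) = (v + 3)*(v + 4)*(v^2 - 8*v + 16) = (v - 4)*(v + 3)*(v + 4)*(v - 4)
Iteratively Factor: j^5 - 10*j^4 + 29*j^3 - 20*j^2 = (j - 1)*(j^4 - 9*j^3 + 20*j^2) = (j - 4)*(j - 1)*(j^3 - 5*j^2) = (j - 5)*(j - 4)*(j - 1)*(j^2) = j*(j - 5)*(j - 4)*(j - 1)*(j)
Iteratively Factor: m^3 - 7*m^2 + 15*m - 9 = (m - 3)*(m^2 - 4*m + 3) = (m - 3)*(m - 1)*(m - 3)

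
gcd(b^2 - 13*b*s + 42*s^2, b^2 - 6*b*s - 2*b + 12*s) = -b + 6*s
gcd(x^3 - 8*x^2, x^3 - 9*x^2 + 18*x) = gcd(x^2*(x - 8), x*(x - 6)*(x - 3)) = x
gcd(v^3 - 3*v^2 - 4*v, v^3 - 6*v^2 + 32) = v - 4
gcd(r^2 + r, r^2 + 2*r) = r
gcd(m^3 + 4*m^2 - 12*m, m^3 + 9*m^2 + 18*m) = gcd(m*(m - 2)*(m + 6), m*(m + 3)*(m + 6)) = m^2 + 6*m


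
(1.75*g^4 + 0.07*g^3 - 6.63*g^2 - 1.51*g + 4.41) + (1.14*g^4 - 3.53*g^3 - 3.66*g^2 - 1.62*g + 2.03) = 2.89*g^4 - 3.46*g^3 - 10.29*g^2 - 3.13*g + 6.44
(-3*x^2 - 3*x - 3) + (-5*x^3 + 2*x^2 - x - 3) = -5*x^3 - x^2 - 4*x - 6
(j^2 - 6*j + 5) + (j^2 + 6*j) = 2*j^2 + 5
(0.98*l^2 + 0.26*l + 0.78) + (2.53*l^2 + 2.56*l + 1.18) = 3.51*l^2 + 2.82*l + 1.96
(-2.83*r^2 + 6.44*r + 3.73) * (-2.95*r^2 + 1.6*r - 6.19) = 8.3485*r^4 - 23.526*r^3 + 16.8182*r^2 - 33.8956*r - 23.0887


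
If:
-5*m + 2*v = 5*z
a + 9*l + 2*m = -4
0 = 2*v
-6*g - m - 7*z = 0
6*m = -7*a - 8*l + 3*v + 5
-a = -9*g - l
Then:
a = 659/525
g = 22/105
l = -331/525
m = 22/105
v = 0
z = -22/105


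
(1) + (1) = 2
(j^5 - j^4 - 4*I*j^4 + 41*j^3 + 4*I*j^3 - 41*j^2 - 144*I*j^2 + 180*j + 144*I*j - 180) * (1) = j^5 - j^4 - 4*I*j^4 + 41*j^3 + 4*I*j^3 - 41*j^2 - 144*I*j^2 + 180*j + 144*I*j - 180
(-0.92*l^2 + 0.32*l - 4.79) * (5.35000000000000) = -4.922*l^2 + 1.712*l - 25.6265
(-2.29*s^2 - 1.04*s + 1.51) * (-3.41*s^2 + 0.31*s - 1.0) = 7.8089*s^4 + 2.8365*s^3 - 3.1815*s^2 + 1.5081*s - 1.51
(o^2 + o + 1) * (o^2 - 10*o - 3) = o^4 - 9*o^3 - 12*o^2 - 13*o - 3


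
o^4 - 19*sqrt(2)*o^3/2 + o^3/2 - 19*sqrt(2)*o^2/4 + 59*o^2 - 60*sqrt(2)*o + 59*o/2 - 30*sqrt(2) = (o + 1/2)*(o - 4*sqrt(2))*(o - 3*sqrt(2))*(o - 5*sqrt(2)/2)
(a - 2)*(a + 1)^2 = a^3 - 3*a - 2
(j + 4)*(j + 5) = j^2 + 9*j + 20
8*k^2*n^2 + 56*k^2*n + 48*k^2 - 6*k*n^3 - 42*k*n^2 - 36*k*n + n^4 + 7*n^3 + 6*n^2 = (-4*k + n)*(-2*k + n)*(n + 1)*(n + 6)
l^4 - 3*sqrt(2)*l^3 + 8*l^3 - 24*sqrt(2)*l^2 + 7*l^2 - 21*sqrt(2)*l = l*(l + 1)*(l + 7)*(l - 3*sqrt(2))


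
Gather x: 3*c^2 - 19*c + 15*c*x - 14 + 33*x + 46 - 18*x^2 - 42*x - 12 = 3*c^2 - 19*c - 18*x^2 + x*(15*c - 9) + 20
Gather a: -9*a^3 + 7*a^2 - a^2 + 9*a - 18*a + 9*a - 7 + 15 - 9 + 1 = -9*a^3 + 6*a^2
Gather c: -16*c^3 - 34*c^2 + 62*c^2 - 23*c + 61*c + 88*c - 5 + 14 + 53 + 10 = -16*c^3 + 28*c^2 + 126*c + 72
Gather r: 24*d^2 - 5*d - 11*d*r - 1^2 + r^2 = 24*d^2 - 11*d*r - 5*d + r^2 - 1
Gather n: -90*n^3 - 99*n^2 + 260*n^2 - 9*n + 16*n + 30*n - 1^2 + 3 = -90*n^3 + 161*n^2 + 37*n + 2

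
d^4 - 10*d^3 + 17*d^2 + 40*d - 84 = (d - 7)*(d - 3)*(d - 2)*(d + 2)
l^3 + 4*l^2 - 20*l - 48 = (l - 4)*(l + 2)*(l + 6)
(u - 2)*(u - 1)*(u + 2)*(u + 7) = u^4 + 6*u^3 - 11*u^2 - 24*u + 28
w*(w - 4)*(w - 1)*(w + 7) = w^4 + 2*w^3 - 31*w^2 + 28*w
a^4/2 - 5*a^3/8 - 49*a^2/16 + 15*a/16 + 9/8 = (a/2 + 1)*(a - 3)*(a - 3/4)*(a + 1/2)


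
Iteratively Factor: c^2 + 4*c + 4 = (c + 2)*(c + 2)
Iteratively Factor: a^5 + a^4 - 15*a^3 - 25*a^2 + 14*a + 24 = (a - 4)*(a^4 + 5*a^3 + 5*a^2 - 5*a - 6) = (a - 4)*(a + 1)*(a^3 + 4*a^2 + a - 6) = (a - 4)*(a + 1)*(a + 3)*(a^2 + a - 2) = (a - 4)*(a + 1)*(a + 2)*(a + 3)*(a - 1)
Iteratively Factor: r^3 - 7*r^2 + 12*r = (r)*(r^2 - 7*r + 12) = r*(r - 3)*(r - 4)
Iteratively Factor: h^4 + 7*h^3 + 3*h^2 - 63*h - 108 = (h - 3)*(h^3 + 10*h^2 + 33*h + 36) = (h - 3)*(h + 4)*(h^2 + 6*h + 9) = (h - 3)*(h + 3)*(h + 4)*(h + 3)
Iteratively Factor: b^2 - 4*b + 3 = (b - 3)*(b - 1)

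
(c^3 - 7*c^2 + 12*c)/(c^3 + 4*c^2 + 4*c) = (c^2 - 7*c + 12)/(c^2 + 4*c + 4)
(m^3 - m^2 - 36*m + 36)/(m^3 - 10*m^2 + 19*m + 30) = (m^2 + 5*m - 6)/(m^2 - 4*m - 5)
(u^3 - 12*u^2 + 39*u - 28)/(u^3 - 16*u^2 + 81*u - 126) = (u^2 - 5*u + 4)/(u^2 - 9*u + 18)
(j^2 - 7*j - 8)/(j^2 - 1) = (j - 8)/(j - 1)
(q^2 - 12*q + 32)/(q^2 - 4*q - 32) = (q - 4)/(q + 4)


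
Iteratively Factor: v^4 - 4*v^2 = (v)*(v^3 - 4*v) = v*(v + 2)*(v^2 - 2*v) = v*(v - 2)*(v + 2)*(v)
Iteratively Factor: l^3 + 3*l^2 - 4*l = (l)*(l^2 + 3*l - 4) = l*(l + 4)*(l - 1)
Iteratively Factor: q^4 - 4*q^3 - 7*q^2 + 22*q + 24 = (q - 4)*(q^3 - 7*q - 6) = (q - 4)*(q - 3)*(q^2 + 3*q + 2) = (q - 4)*(q - 3)*(q + 1)*(q + 2)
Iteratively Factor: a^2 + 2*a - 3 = (a - 1)*(a + 3)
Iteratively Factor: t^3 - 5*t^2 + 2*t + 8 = (t - 4)*(t^2 - t - 2) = (t - 4)*(t + 1)*(t - 2)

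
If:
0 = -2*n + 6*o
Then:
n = 3*o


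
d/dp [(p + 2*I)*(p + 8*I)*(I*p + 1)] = 3*I*p^2 - 18*p - 6*I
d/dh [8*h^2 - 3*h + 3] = 16*h - 3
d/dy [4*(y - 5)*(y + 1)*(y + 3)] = 12*y^2 - 8*y - 68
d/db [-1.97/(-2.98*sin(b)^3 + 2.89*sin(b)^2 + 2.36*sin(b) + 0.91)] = (-17.6118*sin(b)^2 + 11.3866*sin(b) + 4.6492)*cos(b)/(-2.98*sin(b)^3 + 2.89*sin(b)^2 + 2.36*sin(b) + 0.91)^2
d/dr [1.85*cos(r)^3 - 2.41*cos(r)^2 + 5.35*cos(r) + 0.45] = (-5.55*cos(r)^2 + 4.82*cos(r) - 5.35)*sin(r)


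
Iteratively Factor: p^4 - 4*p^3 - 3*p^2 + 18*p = (p + 2)*(p^3 - 6*p^2 + 9*p) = (p - 3)*(p + 2)*(p^2 - 3*p) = p*(p - 3)*(p + 2)*(p - 3)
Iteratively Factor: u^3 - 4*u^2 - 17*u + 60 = (u - 5)*(u^2 + u - 12) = (u - 5)*(u + 4)*(u - 3)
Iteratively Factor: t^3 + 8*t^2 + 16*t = (t + 4)*(t^2 + 4*t) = t*(t + 4)*(t + 4)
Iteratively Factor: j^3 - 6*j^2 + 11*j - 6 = (j - 3)*(j^2 - 3*j + 2) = (j - 3)*(j - 1)*(j - 2)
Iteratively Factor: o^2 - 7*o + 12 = (o - 3)*(o - 4)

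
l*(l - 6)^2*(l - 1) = l^4 - 13*l^3 + 48*l^2 - 36*l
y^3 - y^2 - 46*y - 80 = (y - 8)*(y + 2)*(y + 5)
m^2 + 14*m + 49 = (m + 7)^2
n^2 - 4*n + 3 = (n - 3)*(n - 1)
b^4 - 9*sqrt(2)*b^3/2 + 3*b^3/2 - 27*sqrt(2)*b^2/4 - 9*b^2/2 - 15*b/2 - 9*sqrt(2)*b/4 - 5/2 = (b + 1/2)*(b + 1)*(b - 5*sqrt(2))*(b + sqrt(2)/2)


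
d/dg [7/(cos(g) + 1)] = 7*sin(g)/(cos(g) + 1)^2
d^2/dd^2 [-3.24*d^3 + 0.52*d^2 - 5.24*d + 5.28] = 1.04 - 19.44*d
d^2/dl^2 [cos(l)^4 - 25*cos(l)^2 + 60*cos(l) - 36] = -16*sin(l)^4 - 80*sin(l)^2 - 60*cos(l) + 46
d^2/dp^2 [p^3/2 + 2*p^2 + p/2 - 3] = 3*p + 4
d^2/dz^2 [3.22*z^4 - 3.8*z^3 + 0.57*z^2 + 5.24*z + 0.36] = 38.64*z^2 - 22.8*z + 1.14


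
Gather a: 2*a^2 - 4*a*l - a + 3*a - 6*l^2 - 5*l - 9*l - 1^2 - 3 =2*a^2 + a*(2 - 4*l) - 6*l^2 - 14*l - 4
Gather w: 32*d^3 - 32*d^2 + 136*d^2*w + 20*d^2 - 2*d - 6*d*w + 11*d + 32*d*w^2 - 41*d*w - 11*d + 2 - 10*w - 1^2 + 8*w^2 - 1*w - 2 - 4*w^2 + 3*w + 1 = 32*d^3 - 12*d^2 - 2*d + w^2*(32*d + 4) + w*(136*d^2 - 47*d - 8)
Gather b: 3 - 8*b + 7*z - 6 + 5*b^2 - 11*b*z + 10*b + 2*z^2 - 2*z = 5*b^2 + b*(2 - 11*z) + 2*z^2 + 5*z - 3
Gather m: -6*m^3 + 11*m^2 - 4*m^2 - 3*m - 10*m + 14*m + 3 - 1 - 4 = -6*m^3 + 7*m^2 + m - 2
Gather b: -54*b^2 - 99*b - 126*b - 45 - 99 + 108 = -54*b^2 - 225*b - 36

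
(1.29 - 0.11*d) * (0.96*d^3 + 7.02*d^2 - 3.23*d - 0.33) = -0.1056*d^4 + 0.4662*d^3 + 9.4111*d^2 - 4.1304*d - 0.4257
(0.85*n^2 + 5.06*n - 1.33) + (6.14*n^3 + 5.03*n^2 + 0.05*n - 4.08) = 6.14*n^3 + 5.88*n^2 + 5.11*n - 5.41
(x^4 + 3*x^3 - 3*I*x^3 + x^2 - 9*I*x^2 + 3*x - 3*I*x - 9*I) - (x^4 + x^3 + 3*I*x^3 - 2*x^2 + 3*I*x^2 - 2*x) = 2*x^3 - 6*I*x^3 + 3*x^2 - 12*I*x^2 + 5*x - 3*I*x - 9*I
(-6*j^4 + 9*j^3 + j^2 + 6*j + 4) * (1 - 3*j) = 18*j^5 - 33*j^4 + 6*j^3 - 17*j^2 - 6*j + 4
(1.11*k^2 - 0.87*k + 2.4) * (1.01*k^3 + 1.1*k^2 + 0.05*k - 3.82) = 1.1211*k^5 + 0.3423*k^4 + 1.5225*k^3 - 1.6437*k^2 + 3.4434*k - 9.168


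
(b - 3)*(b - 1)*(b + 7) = b^3 + 3*b^2 - 25*b + 21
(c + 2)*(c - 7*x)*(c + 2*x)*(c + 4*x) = c^4 - c^3*x + 2*c^3 - 34*c^2*x^2 - 2*c^2*x - 56*c*x^3 - 68*c*x^2 - 112*x^3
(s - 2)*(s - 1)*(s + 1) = s^3 - 2*s^2 - s + 2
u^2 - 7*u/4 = u*(u - 7/4)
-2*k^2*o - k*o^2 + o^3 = o*(-2*k + o)*(k + o)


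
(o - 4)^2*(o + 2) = o^3 - 6*o^2 + 32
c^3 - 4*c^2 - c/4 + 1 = (c - 4)*(c - 1/2)*(c + 1/2)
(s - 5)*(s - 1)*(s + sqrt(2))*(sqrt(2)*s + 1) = sqrt(2)*s^4 - 6*sqrt(2)*s^3 + 3*s^3 - 18*s^2 + 6*sqrt(2)*s^2 - 6*sqrt(2)*s + 15*s + 5*sqrt(2)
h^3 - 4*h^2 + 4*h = h*(h - 2)^2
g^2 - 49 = (g - 7)*(g + 7)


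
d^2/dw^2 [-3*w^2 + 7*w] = -6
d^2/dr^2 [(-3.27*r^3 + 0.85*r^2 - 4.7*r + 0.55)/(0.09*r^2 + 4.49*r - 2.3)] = (2.77555756156289e-17*r^5 - 133.963944*r^3 + 203.69817*r^2 - 108.29367*r - 65.67699)/(0.000729*r^6 + 0.109107*r^5 + 5.387337*r^4 + 84.942269*r^3 - 137.67639*r^2 + 71.2563*r - 12.167)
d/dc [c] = 1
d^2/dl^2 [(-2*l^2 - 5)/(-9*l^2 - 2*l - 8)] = 2*(-36*l^3 + 783*l^2 + 270*l - 212)/(729*l^6 + 486*l^5 + 2052*l^4 + 872*l^3 + 1824*l^2 + 384*l + 512)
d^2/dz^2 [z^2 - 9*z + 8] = 2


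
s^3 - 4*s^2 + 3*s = s*(s - 3)*(s - 1)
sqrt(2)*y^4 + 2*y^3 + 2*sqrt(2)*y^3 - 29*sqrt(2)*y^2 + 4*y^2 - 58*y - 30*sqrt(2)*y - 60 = (y - 5)*(y + 6)*(y + sqrt(2))*(sqrt(2)*y + sqrt(2))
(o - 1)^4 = o^4 - 4*o^3 + 6*o^2 - 4*o + 1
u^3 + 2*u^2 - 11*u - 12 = (u - 3)*(u + 1)*(u + 4)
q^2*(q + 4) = q^3 + 4*q^2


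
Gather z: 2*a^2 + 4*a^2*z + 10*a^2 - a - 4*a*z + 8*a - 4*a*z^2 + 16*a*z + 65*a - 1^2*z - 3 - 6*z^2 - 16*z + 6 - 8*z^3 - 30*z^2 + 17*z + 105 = 12*a^2 + 72*a - 8*z^3 + z^2*(-4*a - 36) + z*(4*a^2 + 12*a) + 108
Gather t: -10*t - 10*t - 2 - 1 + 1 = -20*t - 2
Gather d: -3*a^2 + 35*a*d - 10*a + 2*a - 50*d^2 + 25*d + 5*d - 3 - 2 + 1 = -3*a^2 - 8*a - 50*d^2 + d*(35*a + 30) - 4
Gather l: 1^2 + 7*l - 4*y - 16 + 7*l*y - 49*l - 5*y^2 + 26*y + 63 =l*(7*y - 42) - 5*y^2 + 22*y + 48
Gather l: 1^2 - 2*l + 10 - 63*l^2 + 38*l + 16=-63*l^2 + 36*l + 27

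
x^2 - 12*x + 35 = (x - 7)*(x - 5)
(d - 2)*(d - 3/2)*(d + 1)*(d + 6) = d^4 + 7*d^3/2 - 31*d^2/2 + 18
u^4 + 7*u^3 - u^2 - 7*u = u*(u - 1)*(u + 1)*(u + 7)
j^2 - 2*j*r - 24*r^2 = (j - 6*r)*(j + 4*r)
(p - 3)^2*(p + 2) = p^3 - 4*p^2 - 3*p + 18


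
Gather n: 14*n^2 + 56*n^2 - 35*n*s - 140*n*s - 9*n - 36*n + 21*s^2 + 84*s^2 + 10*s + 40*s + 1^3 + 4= 70*n^2 + n*(-175*s - 45) + 105*s^2 + 50*s + 5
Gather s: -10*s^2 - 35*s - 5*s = -10*s^2 - 40*s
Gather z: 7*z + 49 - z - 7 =6*z + 42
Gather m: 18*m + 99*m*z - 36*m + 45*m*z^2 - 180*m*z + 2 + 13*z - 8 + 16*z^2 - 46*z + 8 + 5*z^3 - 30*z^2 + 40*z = m*(45*z^2 - 81*z - 18) + 5*z^3 - 14*z^2 + 7*z + 2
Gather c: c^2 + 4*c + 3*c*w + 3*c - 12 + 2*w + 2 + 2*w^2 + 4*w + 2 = c^2 + c*(3*w + 7) + 2*w^2 + 6*w - 8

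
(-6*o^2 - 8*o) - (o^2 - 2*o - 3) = -7*o^2 - 6*o + 3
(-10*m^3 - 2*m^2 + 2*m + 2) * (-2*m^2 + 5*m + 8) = 20*m^5 - 46*m^4 - 94*m^3 - 10*m^2 + 26*m + 16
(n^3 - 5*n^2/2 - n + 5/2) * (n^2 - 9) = n^5 - 5*n^4/2 - 10*n^3 + 25*n^2 + 9*n - 45/2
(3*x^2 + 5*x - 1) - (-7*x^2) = 10*x^2 + 5*x - 1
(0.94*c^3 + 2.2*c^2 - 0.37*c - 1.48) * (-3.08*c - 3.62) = -2.8952*c^4 - 10.1788*c^3 - 6.8244*c^2 + 5.8978*c + 5.3576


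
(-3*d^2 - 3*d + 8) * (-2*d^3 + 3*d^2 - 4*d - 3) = 6*d^5 - 3*d^4 - 13*d^3 + 45*d^2 - 23*d - 24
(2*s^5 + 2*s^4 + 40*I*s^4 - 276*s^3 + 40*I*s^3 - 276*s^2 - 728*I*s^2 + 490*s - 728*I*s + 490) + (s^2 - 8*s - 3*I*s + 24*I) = 2*s^5 + 2*s^4 + 40*I*s^4 - 276*s^3 + 40*I*s^3 - 275*s^2 - 728*I*s^2 + 482*s - 731*I*s + 490 + 24*I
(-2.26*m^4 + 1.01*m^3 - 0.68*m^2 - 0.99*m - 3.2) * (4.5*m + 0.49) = -10.17*m^5 + 3.4376*m^4 - 2.5651*m^3 - 4.7882*m^2 - 14.8851*m - 1.568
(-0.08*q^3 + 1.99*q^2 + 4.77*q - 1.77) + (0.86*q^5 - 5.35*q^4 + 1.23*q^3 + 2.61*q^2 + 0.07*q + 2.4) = 0.86*q^5 - 5.35*q^4 + 1.15*q^3 + 4.6*q^2 + 4.84*q + 0.63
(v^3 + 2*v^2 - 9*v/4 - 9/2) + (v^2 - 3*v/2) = v^3 + 3*v^2 - 15*v/4 - 9/2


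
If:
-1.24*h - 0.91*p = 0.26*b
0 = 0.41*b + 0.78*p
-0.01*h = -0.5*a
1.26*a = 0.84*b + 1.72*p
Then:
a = 0.00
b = 0.00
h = 0.00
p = 0.00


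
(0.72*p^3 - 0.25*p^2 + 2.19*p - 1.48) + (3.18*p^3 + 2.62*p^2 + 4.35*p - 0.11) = 3.9*p^3 + 2.37*p^2 + 6.54*p - 1.59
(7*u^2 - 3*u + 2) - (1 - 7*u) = 7*u^2 + 4*u + 1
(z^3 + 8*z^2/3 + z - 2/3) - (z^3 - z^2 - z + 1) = 11*z^2/3 + 2*z - 5/3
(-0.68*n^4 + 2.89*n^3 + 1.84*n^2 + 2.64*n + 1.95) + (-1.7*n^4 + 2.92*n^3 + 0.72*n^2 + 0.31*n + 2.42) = -2.38*n^4 + 5.81*n^3 + 2.56*n^2 + 2.95*n + 4.37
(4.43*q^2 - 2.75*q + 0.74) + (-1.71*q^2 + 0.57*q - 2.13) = 2.72*q^2 - 2.18*q - 1.39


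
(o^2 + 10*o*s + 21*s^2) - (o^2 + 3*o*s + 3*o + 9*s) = 7*o*s - 3*o + 21*s^2 - 9*s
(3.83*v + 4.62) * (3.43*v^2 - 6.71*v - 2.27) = 13.1369*v^3 - 9.8527*v^2 - 39.6943*v - 10.4874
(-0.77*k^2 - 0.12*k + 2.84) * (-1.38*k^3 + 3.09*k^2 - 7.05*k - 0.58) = 1.0626*k^5 - 2.2137*k^4 + 1.1385*k^3 + 10.0682*k^2 - 19.9524*k - 1.6472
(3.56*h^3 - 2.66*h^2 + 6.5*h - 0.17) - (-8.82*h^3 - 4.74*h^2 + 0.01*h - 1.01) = 12.38*h^3 + 2.08*h^2 + 6.49*h + 0.84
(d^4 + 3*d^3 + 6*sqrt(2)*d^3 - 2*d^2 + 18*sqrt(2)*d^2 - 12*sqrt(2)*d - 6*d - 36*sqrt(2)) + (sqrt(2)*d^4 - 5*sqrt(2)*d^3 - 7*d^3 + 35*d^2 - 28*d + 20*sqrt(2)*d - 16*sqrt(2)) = d^4 + sqrt(2)*d^4 - 4*d^3 + sqrt(2)*d^3 + 18*sqrt(2)*d^2 + 33*d^2 - 34*d + 8*sqrt(2)*d - 52*sqrt(2)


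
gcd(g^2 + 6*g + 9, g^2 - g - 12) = g + 3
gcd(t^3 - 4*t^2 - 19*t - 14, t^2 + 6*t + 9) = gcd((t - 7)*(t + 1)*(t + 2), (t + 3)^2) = 1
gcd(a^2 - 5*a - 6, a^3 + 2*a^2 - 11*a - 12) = a + 1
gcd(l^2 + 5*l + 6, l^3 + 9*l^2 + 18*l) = l + 3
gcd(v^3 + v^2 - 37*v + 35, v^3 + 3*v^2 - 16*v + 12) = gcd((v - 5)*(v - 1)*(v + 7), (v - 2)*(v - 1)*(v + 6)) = v - 1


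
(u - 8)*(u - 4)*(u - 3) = u^3 - 15*u^2 + 68*u - 96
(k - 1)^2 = k^2 - 2*k + 1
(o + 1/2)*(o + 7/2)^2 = o^3 + 15*o^2/2 + 63*o/4 + 49/8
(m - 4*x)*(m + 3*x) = m^2 - m*x - 12*x^2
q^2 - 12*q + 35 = (q - 7)*(q - 5)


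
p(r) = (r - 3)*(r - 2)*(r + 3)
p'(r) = (r - 3)*(r - 2) + (r - 3)*(r + 3) + (r - 2)*(r + 3)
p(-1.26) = 24.16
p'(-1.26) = 0.80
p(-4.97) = -109.44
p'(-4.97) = 84.98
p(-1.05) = 24.09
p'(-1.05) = -1.49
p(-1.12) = 24.17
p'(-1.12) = -0.76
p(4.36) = 23.62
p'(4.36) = 30.59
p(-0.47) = 21.68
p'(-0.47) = -6.46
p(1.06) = 7.40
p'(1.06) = -9.87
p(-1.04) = 24.07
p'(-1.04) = -1.60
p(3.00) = 0.00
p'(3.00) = 6.00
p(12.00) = 1350.00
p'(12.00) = 375.00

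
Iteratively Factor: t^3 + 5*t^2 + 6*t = (t)*(t^2 + 5*t + 6) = t*(t + 3)*(t + 2)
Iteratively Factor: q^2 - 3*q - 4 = (q - 4)*(q + 1)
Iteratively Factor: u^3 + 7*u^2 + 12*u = (u + 3)*(u^2 + 4*u) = u*(u + 3)*(u + 4)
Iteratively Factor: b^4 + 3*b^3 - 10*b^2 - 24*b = (b - 3)*(b^3 + 6*b^2 + 8*b) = (b - 3)*(b + 2)*(b^2 + 4*b) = (b - 3)*(b + 2)*(b + 4)*(b)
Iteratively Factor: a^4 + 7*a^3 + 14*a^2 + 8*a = (a + 2)*(a^3 + 5*a^2 + 4*a) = a*(a + 2)*(a^2 + 5*a + 4) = a*(a + 2)*(a + 4)*(a + 1)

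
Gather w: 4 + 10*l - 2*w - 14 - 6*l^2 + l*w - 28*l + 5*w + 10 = -6*l^2 - 18*l + w*(l + 3)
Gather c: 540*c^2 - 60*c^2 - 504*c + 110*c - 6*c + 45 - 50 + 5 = 480*c^2 - 400*c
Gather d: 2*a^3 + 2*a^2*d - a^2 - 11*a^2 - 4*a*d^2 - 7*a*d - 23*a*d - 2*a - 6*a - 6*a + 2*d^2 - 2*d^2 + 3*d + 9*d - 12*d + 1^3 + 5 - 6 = 2*a^3 - 12*a^2 - 4*a*d^2 - 14*a + d*(2*a^2 - 30*a)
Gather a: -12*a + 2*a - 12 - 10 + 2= -10*a - 20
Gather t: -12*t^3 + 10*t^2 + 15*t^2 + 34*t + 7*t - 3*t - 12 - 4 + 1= -12*t^3 + 25*t^2 + 38*t - 15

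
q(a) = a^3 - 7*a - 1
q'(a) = 3*a^2 - 7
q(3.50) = 17.38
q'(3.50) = 29.75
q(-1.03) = 5.12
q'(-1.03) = -3.82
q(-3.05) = -8.02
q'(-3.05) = 20.91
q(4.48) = 57.56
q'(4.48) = 53.21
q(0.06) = -1.42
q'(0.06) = -6.99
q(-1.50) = 6.12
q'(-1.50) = -0.25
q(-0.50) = 2.38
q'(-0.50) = -6.25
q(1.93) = -7.32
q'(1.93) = 4.17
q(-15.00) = -3271.00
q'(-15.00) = 668.00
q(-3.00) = -7.00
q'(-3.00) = 20.00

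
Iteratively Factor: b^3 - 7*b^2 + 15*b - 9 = (b - 3)*(b^2 - 4*b + 3) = (b - 3)*(b - 1)*(b - 3)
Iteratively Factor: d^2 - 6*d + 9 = (d - 3)*(d - 3)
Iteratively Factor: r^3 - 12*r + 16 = (r + 4)*(r^2 - 4*r + 4) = (r - 2)*(r + 4)*(r - 2)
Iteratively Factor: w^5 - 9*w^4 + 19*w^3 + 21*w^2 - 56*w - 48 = (w + 1)*(w^4 - 10*w^3 + 29*w^2 - 8*w - 48) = (w + 1)^2*(w^3 - 11*w^2 + 40*w - 48) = (w - 4)*(w + 1)^2*(w^2 - 7*w + 12) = (w - 4)*(w - 3)*(w + 1)^2*(w - 4)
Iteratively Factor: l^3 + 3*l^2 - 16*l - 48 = (l - 4)*(l^2 + 7*l + 12) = (l - 4)*(l + 3)*(l + 4)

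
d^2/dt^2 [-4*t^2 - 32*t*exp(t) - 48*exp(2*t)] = -32*t*exp(t) - 192*exp(2*t) - 64*exp(t) - 8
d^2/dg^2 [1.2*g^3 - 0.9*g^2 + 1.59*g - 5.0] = 7.2*g - 1.8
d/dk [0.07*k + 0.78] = 0.0700000000000000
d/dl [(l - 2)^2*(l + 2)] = (l - 2)*(3*l + 2)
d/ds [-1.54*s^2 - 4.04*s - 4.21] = -3.08*s - 4.04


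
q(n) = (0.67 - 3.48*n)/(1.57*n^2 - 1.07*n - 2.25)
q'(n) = (0.67 - 3.48*n)*(1.07 - 3.14*n)/(1.57*n^2 - 1.07*n - 2.25)^2 - 3.48/(1.57*n^2 - 1.07*n - 2.25) = (5.4636*n^2 - 2.1038*n + 8.5469)/(2.4649*n^4 - 3.3598*n^3 - 5.9201*n^2 + 4.815*n + 5.0625)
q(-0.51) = -1.89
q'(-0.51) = 6.57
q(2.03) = -3.12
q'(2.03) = 6.39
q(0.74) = 0.87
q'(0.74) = 2.10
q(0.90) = 1.27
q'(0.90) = 2.94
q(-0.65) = -3.29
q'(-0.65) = 15.39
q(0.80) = 1.01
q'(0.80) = 2.35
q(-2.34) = 1.00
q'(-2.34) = 0.55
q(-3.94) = 0.55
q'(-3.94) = 0.15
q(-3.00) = 0.74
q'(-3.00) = 0.28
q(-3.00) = 0.74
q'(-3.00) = 0.28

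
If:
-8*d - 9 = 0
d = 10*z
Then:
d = -9/8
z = -9/80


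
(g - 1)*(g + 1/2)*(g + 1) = g^3 + g^2/2 - g - 1/2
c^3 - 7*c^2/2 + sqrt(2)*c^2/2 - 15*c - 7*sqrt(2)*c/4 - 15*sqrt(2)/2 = (c - 6)*(c + 5/2)*(c + sqrt(2)/2)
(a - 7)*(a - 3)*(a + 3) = a^3 - 7*a^2 - 9*a + 63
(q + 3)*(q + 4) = q^2 + 7*q + 12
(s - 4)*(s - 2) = s^2 - 6*s + 8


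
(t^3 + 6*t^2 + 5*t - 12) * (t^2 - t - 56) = t^5 + 5*t^4 - 57*t^3 - 353*t^2 - 268*t + 672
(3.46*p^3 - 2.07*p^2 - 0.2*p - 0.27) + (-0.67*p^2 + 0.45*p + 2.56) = 3.46*p^3 - 2.74*p^2 + 0.25*p + 2.29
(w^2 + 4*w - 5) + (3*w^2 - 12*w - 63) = 4*w^2 - 8*w - 68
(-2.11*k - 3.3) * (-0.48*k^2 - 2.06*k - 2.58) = 1.0128*k^3 + 5.9306*k^2 + 12.2418*k + 8.514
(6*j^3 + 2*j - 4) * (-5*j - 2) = -30*j^4 - 12*j^3 - 10*j^2 + 16*j + 8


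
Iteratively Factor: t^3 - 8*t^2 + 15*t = (t)*(t^2 - 8*t + 15) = t*(t - 3)*(t - 5)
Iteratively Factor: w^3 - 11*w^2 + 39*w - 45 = (w - 3)*(w^2 - 8*w + 15) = (w - 3)^2*(w - 5)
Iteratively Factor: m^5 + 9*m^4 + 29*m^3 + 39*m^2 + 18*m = (m)*(m^4 + 9*m^3 + 29*m^2 + 39*m + 18) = m*(m + 3)*(m^3 + 6*m^2 + 11*m + 6) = m*(m + 3)^2*(m^2 + 3*m + 2) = m*(m + 1)*(m + 3)^2*(m + 2)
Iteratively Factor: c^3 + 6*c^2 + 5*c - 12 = (c + 4)*(c^2 + 2*c - 3) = (c + 3)*(c + 4)*(c - 1)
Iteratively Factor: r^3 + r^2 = (r + 1)*(r^2) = r*(r + 1)*(r)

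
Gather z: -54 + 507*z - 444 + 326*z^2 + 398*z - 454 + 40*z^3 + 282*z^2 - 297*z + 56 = 40*z^3 + 608*z^2 + 608*z - 896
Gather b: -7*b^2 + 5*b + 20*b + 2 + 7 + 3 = -7*b^2 + 25*b + 12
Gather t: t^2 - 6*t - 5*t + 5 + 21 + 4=t^2 - 11*t + 30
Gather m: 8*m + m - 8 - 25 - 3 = 9*m - 36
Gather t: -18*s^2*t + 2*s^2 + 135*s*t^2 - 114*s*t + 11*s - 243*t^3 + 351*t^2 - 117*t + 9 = 2*s^2 + 11*s - 243*t^3 + t^2*(135*s + 351) + t*(-18*s^2 - 114*s - 117) + 9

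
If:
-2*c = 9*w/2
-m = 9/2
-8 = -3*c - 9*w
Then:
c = -8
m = -9/2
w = 32/9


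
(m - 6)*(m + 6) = m^2 - 36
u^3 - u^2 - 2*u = u*(u - 2)*(u + 1)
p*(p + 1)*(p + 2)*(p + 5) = p^4 + 8*p^3 + 17*p^2 + 10*p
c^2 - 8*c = c*(c - 8)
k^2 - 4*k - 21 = (k - 7)*(k + 3)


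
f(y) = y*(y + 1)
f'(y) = 2*y + 1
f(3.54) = 16.07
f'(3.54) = 8.08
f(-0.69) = -0.21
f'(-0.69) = -0.38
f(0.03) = 0.03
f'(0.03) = 1.06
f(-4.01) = 12.07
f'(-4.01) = -7.02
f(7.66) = 66.34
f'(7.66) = 16.32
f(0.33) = 0.44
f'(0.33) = 1.66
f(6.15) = 43.97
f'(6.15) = 13.30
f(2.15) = 6.77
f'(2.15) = 5.30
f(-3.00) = 6.00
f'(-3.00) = -5.00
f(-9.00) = 72.00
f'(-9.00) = -17.00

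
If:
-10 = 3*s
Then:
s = -10/3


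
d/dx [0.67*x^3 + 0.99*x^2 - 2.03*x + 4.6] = 2.01*x^2 + 1.98*x - 2.03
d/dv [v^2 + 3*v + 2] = 2*v + 3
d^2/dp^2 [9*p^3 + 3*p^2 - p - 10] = 54*p + 6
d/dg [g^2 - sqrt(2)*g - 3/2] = 2*g - sqrt(2)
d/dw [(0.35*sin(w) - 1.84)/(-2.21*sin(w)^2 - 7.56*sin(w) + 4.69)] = (0.7735*sin(w)^2 - 8.1328*sin(w) - 12.2689)*cos(w)/(4.8841*sin(w)^4 + 33.4152*sin(w)^3 + 36.4238*sin(w)^2 - 70.9128*sin(w) + 21.9961)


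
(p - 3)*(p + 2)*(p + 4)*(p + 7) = p^4 + 10*p^3 + 11*p^2 - 94*p - 168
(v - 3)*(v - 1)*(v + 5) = v^3 + v^2 - 17*v + 15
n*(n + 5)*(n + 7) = n^3 + 12*n^2 + 35*n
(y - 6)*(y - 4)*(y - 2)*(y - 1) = y^4 - 13*y^3 + 56*y^2 - 92*y + 48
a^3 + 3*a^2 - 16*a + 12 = (a - 2)*(a - 1)*(a + 6)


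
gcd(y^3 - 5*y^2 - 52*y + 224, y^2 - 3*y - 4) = y - 4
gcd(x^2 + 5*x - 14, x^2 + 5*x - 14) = x^2 + 5*x - 14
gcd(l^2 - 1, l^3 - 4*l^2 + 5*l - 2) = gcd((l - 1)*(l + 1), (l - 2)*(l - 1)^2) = l - 1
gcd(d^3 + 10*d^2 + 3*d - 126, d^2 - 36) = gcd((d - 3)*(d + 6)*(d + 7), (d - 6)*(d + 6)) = d + 6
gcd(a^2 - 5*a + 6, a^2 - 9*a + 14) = a - 2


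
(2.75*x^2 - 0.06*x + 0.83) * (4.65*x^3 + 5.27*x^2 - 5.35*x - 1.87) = 12.7875*x^5 + 14.2135*x^4 - 11.1692*x^3 - 0.447400000000001*x^2 - 4.3283*x - 1.5521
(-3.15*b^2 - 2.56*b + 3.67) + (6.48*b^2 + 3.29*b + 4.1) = 3.33*b^2 + 0.73*b + 7.77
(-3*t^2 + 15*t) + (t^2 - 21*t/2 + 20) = -2*t^2 + 9*t/2 + 20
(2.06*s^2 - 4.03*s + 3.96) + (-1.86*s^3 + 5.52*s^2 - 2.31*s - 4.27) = -1.86*s^3 + 7.58*s^2 - 6.34*s - 0.31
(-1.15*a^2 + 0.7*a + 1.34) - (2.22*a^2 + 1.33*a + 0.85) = -3.37*a^2 - 0.63*a + 0.49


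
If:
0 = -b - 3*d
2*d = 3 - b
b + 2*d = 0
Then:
No Solution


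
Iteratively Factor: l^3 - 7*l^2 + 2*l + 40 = (l - 4)*(l^2 - 3*l - 10) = (l - 4)*(l + 2)*(l - 5)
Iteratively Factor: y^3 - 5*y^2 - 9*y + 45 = (y + 3)*(y^2 - 8*y + 15) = (y - 5)*(y + 3)*(y - 3)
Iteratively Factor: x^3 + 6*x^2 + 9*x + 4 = (x + 4)*(x^2 + 2*x + 1) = (x + 1)*(x + 4)*(x + 1)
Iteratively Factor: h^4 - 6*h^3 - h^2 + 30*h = (h - 5)*(h^3 - h^2 - 6*h) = (h - 5)*(h + 2)*(h^2 - 3*h) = h*(h - 5)*(h + 2)*(h - 3)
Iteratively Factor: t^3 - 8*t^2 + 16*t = (t)*(t^2 - 8*t + 16) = t*(t - 4)*(t - 4)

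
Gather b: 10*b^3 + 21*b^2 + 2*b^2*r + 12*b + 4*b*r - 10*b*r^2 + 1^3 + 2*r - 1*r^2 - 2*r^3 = 10*b^3 + b^2*(2*r + 21) + b*(-10*r^2 + 4*r + 12) - 2*r^3 - r^2 + 2*r + 1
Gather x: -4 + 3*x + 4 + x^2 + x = x^2 + 4*x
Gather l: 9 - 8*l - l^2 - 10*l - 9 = -l^2 - 18*l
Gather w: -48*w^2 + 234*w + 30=-48*w^2 + 234*w + 30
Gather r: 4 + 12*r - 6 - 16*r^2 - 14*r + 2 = -16*r^2 - 2*r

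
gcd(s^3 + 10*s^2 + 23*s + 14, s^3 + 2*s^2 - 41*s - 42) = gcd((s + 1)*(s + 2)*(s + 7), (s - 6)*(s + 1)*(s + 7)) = s^2 + 8*s + 7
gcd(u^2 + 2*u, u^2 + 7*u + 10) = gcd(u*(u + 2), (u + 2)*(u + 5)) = u + 2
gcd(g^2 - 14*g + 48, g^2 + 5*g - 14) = 1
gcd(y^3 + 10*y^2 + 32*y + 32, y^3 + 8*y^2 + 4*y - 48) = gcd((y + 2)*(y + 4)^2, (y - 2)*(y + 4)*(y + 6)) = y + 4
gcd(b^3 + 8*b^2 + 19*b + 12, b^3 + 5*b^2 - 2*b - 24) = b^2 + 7*b + 12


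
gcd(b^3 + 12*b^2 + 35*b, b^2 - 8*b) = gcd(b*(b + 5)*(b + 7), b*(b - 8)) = b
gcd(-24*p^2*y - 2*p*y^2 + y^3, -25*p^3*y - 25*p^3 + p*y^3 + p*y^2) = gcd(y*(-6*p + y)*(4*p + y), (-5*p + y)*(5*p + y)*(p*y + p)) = 1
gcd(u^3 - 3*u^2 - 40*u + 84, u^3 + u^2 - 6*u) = u - 2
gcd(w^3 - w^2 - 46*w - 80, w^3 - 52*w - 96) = w^2 - 6*w - 16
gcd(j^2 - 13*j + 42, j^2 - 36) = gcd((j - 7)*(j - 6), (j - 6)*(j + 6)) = j - 6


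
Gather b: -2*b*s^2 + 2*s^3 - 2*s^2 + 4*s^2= -2*b*s^2 + 2*s^3 + 2*s^2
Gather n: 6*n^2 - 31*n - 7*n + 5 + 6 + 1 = 6*n^2 - 38*n + 12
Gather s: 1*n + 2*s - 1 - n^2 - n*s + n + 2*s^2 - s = -n^2 + 2*n + 2*s^2 + s*(1 - n) - 1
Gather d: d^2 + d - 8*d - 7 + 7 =d^2 - 7*d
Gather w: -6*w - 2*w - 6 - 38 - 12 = -8*w - 56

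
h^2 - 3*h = h*(h - 3)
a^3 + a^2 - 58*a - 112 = (a - 8)*(a + 2)*(a + 7)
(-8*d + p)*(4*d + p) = -32*d^2 - 4*d*p + p^2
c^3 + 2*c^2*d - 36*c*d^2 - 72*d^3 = (c - 6*d)*(c + 2*d)*(c + 6*d)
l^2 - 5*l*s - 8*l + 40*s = (l - 8)*(l - 5*s)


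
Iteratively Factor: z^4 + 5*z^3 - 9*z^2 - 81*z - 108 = (z + 3)*(z^3 + 2*z^2 - 15*z - 36) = (z + 3)^2*(z^2 - z - 12) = (z - 4)*(z + 3)^2*(z + 3)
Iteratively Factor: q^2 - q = (q - 1)*(q)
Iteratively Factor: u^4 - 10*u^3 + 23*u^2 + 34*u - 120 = (u - 5)*(u^3 - 5*u^2 - 2*u + 24) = (u - 5)*(u - 3)*(u^2 - 2*u - 8) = (u - 5)*(u - 4)*(u - 3)*(u + 2)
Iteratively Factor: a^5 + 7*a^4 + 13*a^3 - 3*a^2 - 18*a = (a + 3)*(a^4 + 4*a^3 + a^2 - 6*a) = (a + 2)*(a + 3)*(a^3 + 2*a^2 - 3*a) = (a - 1)*(a + 2)*(a + 3)*(a^2 + 3*a) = (a - 1)*(a + 2)*(a + 3)^2*(a)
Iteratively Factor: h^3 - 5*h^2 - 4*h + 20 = (h - 2)*(h^2 - 3*h - 10) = (h - 5)*(h - 2)*(h + 2)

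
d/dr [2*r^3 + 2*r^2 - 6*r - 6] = 6*r^2 + 4*r - 6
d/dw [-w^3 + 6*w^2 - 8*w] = -3*w^2 + 12*w - 8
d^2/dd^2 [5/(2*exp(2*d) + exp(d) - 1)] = 5*(2*(4*exp(d) + 1)^2*exp(d) - (8*exp(d) + 1)*(2*exp(2*d) + exp(d) - 1))*exp(d)/(2*exp(2*d) + exp(d) - 1)^3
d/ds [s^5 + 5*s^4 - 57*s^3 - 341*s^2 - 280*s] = 5*s^4 + 20*s^3 - 171*s^2 - 682*s - 280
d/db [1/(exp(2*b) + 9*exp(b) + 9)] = (-2*exp(b) - 9)*exp(b)/(exp(2*b) + 9*exp(b) + 9)^2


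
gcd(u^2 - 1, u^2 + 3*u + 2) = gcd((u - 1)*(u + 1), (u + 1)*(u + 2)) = u + 1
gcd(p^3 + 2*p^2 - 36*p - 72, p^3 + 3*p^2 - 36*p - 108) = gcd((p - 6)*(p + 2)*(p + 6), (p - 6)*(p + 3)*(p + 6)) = p^2 - 36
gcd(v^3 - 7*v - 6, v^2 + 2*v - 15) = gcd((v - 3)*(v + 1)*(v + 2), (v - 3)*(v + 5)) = v - 3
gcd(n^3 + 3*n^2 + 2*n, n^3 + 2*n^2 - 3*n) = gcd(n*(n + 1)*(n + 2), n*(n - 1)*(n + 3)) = n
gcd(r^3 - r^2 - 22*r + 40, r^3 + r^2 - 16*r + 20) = r^2 + 3*r - 10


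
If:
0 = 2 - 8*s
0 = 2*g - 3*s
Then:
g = 3/8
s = 1/4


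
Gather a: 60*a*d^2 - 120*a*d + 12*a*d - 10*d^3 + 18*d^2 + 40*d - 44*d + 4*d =a*(60*d^2 - 108*d) - 10*d^3 + 18*d^2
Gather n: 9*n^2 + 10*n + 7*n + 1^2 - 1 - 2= 9*n^2 + 17*n - 2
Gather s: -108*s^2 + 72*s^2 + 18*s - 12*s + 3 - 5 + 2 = -36*s^2 + 6*s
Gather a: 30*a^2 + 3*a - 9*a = 30*a^2 - 6*a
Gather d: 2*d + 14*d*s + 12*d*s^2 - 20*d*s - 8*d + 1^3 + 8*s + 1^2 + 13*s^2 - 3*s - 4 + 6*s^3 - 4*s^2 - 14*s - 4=d*(12*s^2 - 6*s - 6) + 6*s^3 + 9*s^2 - 9*s - 6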